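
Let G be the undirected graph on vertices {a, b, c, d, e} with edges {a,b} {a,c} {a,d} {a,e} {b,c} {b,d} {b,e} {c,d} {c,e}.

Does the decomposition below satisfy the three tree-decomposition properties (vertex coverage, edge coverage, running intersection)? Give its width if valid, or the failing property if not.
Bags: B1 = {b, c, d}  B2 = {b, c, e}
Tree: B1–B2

A tree decomposition must satisfy three properties: every vertex lies in some bag; for every edge, both endpoints lie together in some bag; and for every vertex, the bags containing it form a connected subtree. Here vertex a appears in no bag, so the decomposition is invalid.

No — vertex a appears in no bag.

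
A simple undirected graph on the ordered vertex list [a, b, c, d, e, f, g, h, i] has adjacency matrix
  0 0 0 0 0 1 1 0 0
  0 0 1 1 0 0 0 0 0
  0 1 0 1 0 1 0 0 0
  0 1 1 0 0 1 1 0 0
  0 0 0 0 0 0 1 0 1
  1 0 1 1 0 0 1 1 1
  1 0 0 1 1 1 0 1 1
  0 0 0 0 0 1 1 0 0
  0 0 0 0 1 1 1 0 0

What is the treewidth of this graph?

2

A width-2 tree decomposition is:
Bags: B1 = {d, f, g}  B2 = {c, d, f}  B3 = {f, g, i}  B4 = {f, g, h}  B5 = {a, f, g}  B6 = {b, c, d}  B7 = {e, g, i}
Tree: B1–B2, B1–B3, B3–B4, B3–B5, B2–B6, B3–B7
Each bag holds 3 vertices, so the decomposition has width 2, which upper-bounds the treewidth. Conversely, {e, g, i} is a clique of size 3, and the vertices of any clique must share a bag in every tree decomposition; so some bag has ≥ 3 vertices and tw(G) ≥ 2. Hence tw(G) = 2 exactly.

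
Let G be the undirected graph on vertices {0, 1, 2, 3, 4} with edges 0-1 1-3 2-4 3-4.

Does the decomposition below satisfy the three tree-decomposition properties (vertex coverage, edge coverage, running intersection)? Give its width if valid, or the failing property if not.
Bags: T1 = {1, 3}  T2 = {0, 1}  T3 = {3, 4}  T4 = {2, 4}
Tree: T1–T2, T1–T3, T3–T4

Yes; width 1.

Every vertex of G appears in some bag (union = {0, 1, 2, 3, 4}); every edge is covered by a bag; and for each vertex v the set of bags containing v is connected in the bag tree. The decomposition is therefore valid. The largest bag has 2 vertices, so the width is 1.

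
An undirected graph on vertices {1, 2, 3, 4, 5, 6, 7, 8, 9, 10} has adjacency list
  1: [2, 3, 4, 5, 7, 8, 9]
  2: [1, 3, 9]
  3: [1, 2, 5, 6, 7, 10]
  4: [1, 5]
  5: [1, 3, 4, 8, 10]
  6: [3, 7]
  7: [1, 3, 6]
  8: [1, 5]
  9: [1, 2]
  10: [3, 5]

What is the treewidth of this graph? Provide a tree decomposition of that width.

Every bag has size at most 3, so the width is 3 − 1 = 2 and tw(G) ≤ 2. Conversely, {1, 5, 8} is a clique of size 3, and the vertices of any clique must share a bag in every tree decomposition; so some bag has ≥ 3 vertices and tw(G) ≥ 2. Therefore the treewidth is 2.

Treewidth 2.
One such decomposition:
Bags: B1 = {1, 3, 7}  B2 = {1, 3, 5}  B3 = {3, 5, 10}  B4 = {1, 2, 3}  B5 = {1, 2, 9}  B6 = {1, 5, 8}  B7 = {1, 4, 5}  B8 = {3, 6, 7}
Tree: B1–B2, B2–B3, B1–B4, B4–B5, B2–B6, B6–B7, B1–B8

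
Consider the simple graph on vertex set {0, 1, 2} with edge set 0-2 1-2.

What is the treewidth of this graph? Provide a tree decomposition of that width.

Treewidth 1.
Bags: B1 = {0, 2}  B2 = {1, 2}
Tree: B1–B2

The largest bag has 2 vertices, giving width 1; this decomposition certifies tw(G) ≤ 1. Since G has at least one edge (e.g. 0–2), it is not an edgeless graph, so tw(G) ≥ 1. Therefore the treewidth is 1.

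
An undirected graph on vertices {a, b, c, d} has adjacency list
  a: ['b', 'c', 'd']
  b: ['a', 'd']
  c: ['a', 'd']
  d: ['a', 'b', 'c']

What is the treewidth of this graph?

2

A width-2 tree decomposition is:
Bags: B1 = {a, b, d}  B2 = {a, c, d}
Tree: B1–B2
Every bag has size at most 3, so the width is 3 − 1 = 2 and tw(G) ≤ 2. Conversely, {a, c, d} is a clique of size 3, and the vertices of any clique must share a bag in every tree decomposition; so some bag has ≥ 3 vertices and tw(G) ≥ 2. Therefore the treewidth is 2.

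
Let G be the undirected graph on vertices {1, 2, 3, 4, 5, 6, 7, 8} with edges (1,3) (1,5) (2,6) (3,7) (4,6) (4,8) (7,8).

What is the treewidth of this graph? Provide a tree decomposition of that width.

Treewidth 1.
One such decomposition:
Bags: B1 = {2, 6}  B2 = {4, 6}  B3 = {4, 8}  B4 = {7, 8}  B5 = {3, 7}  B6 = {1, 3}  B7 = {1, 5}
Tree: B1–B2, B2–B3, B3–B4, B4–B5, B5–B6, B6–B7

The largest bag has 2 vertices, giving width 1; this decomposition certifies tw(G) ≤ 1. Since G has at least one edge (e.g. 2–6), it is not an edgeless graph, so tw(G) ≥ 1. Therefore the treewidth is 1.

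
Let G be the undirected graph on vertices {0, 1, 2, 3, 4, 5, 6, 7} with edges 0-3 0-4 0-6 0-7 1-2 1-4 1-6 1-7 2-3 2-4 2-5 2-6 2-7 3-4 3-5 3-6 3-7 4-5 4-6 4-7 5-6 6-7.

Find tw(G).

A width-4 tree decomposition is:
Bags: B1 = {0, 3, 4, 6, 7}  B2 = {2, 3, 4, 6, 7}  B3 = {2, 3, 4, 5, 6}  B4 = {1, 2, 4, 6, 7}
Tree: B1–B2, B2–B3, B2–B4
Every bag has size at most 5, so the width is 5 − 1 = 4 and tw(G) ≤ 4. On the other hand G contains the 5-clique {0, 3, 4, 6, 7}. A clique must lie in a single bag of any decomposition, so no decomposition can have width below 4. Therefore the treewidth is 4.

4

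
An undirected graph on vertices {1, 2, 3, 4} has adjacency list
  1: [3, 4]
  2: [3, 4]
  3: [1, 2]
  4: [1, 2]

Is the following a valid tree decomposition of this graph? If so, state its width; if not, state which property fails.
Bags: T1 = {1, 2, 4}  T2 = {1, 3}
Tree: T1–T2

A tree decomposition must satisfy three properties: every vertex lies in some bag; for every edge, both endpoints lie together in some bag; and for every vertex, the bags containing it form a connected subtree. Here edge (2,3) lies in no bag, so the decomposition is invalid.

No — edge (2,3) lies in no bag.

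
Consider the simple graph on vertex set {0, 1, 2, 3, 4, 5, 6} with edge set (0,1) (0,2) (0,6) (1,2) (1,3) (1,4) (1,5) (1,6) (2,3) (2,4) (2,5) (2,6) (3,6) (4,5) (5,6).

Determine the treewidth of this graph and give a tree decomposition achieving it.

Each bag holds 4 vertices, so the decomposition has width 3, which upper-bounds the treewidth. For the lower bound, the 4 vertices {1, 2, 4, 5} are pairwise adjacent, and any tree decomposition puts a clique entirely inside one bag — forcing width ≥ 3. Therefore the treewidth is 3.

Treewidth 3.
One optimal decomposition is:
Bags: B1 = {1, 2, 3, 6}  B2 = {1, 2, 5, 6}  B3 = {1, 2, 4, 5}  B4 = {0, 1, 2, 6}
Tree: B1–B2, B2–B3, B2–B4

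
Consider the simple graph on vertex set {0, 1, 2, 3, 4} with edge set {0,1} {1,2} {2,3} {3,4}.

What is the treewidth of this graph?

1

A width-1 tree decomposition is:
Bags: B1 = {0, 1}  B2 = {1, 2}  B3 = {2, 3}  B4 = {3, 4}
Tree: B1–B2, B2–B3, B3–B4
The largest bag has 2 vertices, giving width 1; this decomposition certifies tw(G) ≤ 1. Since G has at least one edge (e.g. 0–1), it is not an edgeless graph, so tw(G) ≥ 1. Combining the bounds, tw(G) = 1.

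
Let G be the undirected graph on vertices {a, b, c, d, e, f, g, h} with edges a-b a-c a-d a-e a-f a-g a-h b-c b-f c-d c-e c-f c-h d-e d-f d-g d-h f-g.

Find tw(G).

A width-3 tree decomposition is:
Bags: B1 = {a, c, d, f}  B2 = {a, c, d, e}  B3 = {a, b, c, f}  B4 = {a, c, d, h}  B5 = {a, d, f, g}
Tree: B1–B2, B1–B3, B2–B4, B1–B5
Each bag holds 4 vertices, so the decomposition has width 3, which upper-bounds the treewidth. On the other hand G contains the 4-clique {a, d, f, g}. A clique must lie in a single bag of any decomposition, so no decomposition can have width below 3. Therefore the treewidth is 3.

3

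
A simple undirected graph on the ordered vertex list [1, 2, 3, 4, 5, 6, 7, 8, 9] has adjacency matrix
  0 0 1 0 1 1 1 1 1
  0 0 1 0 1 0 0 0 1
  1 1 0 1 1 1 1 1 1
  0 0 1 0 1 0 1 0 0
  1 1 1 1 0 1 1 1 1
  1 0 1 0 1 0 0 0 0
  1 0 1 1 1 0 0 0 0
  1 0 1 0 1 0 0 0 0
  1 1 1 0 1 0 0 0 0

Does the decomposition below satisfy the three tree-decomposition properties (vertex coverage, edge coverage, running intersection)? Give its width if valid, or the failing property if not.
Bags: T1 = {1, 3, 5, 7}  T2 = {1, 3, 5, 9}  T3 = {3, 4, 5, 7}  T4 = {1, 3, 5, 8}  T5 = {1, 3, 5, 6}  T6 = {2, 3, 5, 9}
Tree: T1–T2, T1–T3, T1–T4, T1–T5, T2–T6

Yes; width 3.

Every vertex of G appears in some bag (union = {1, 2, 3, 4, 5, 6, 7, 8, 9}); every edge is covered by a bag; and for each vertex v the set of bags containing v is connected in the bag tree. The decomposition is therefore valid. The largest bag has 4 vertices, so the width is 3.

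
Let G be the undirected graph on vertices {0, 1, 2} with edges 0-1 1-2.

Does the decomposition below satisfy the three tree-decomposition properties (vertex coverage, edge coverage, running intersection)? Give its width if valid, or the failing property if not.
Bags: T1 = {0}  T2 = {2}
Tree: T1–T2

No — vertex 1 appears in no bag.

A tree decomposition must satisfy three properties: every vertex lies in some bag; for every edge, both endpoints lie together in some bag; and for every vertex, the bags containing it form a connected subtree. Here vertex 1 appears in no bag, so the decomposition is invalid.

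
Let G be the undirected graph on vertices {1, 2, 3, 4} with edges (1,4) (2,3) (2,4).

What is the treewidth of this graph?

A width-1 tree decomposition is:
Bags: B1 = {1, 4}  B2 = {2, 4}  B3 = {2, 3}
Tree: B1–B2, B2–B3
Every bag has size at most 2, so the width is 2 − 1 = 1 and tw(G) ≤ 1. G has an edge, so its treewidth is at least 1. The upper and lower bounds meet at 1, so that is the treewidth.

1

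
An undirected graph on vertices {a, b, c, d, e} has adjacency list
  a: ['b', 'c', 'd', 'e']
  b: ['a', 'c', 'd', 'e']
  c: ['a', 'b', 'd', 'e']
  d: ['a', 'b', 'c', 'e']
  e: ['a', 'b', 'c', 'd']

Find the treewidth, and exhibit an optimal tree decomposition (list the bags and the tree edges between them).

Treewidth 4.
One such decomposition:
Bags: B1 = {a, b, c, d, e}
Tree: (single bag)

A single bag containing all 5 vertices is trivially a valid decomposition of width 4. For the lower bound, the 5 vertices {a, b, c, d, e} are pairwise adjacent, and any tree decomposition puts a clique entirely inside one bag — forcing width ≥ 4. Hence tw(G) = 4 exactly.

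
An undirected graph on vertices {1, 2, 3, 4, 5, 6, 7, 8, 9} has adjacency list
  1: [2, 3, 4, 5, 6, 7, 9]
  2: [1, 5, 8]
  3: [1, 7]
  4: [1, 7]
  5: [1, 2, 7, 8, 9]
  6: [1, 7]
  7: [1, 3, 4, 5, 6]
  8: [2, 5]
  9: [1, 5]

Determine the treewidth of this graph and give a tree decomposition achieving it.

The largest bag has 3 vertices, giving width 2; this decomposition certifies tw(G) ≤ 2. On the other hand G contains the 3-clique {2, 5, 8}. A clique must lie in a single bag of any decomposition, so no decomposition can have width below 2. The upper and lower bounds meet at 2, so that is the treewidth.

Treewidth 2.
One optimal decomposition is:
Bags: B1 = {1, 4, 7}  B2 = {1, 3, 7}  B3 = {1, 5, 7}  B4 = {1, 2, 5}  B5 = {1, 6, 7}  B6 = {1, 5, 9}  B7 = {2, 5, 8}
Tree: B1–B2, B1–B3, B3–B4, B1–B5, B3–B6, B4–B7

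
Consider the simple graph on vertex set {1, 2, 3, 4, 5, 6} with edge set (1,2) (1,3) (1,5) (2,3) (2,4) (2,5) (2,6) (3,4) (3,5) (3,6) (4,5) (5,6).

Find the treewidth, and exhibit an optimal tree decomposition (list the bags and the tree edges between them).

Treewidth 3.
One such decomposition:
Bags: B1 = {2, 3, 5, 6}  B2 = {2, 3, 4, 5}  B3 = {1, 2, 3, 5}
Tree: B1–B2, B1–B3

Every bag has size at most 4, so the width is 4 − 1 = 3 and tw(G) ≤ 3. For the lower bound, the 4 vertices {1, 2, 3, 5} are pairwise adjacent, and any tree decomposition puts a clique entirely inside one bag — forcing width ≥ 3. Therefore the treewidth is 3.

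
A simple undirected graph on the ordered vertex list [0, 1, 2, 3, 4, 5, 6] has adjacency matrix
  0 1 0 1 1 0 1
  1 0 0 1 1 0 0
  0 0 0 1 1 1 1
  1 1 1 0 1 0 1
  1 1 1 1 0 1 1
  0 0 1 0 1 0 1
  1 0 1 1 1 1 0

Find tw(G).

A width-3 tree decomposition is:
Bags: B1 = {2, 3, 4, 6}  B2 = {0, 3, 4, 6}  B3 = {2, 4, 5, 6}  B4 = {0, 1, 3, 4}
Tree: B1–B2, B1–B3, B2–B4
Each bag holds 4 vertices, so the decomposition has width 3, which upper-bounds the treewidth. Conversely, {0, 1, 3, 4} is a clique of size 4, and the vertices of any clique must share a bag in every tree decomposition; so some bag has ≥ 4 vertices and tw(G) ≥ 3. Combining the bounds, tw(G) = 3.

3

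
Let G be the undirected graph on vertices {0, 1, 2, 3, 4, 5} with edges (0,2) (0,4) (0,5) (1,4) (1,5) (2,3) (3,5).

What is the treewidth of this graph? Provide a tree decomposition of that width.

The largest bag has 3 vertices, giving width 2; this decomposition certifies tw(G) ≤ 2. For the lower bound, G contains the cycle 4–1–5–0–4, so G is not a forest; only forests have treewidth ≤ 1, hence tw(G) ≥ 2. The upper and lower bounds meet at 2, so that is the treewidth.

Treewidth 2.
One optimal decomposition is:
Bags: B1 = {0, 1, 4}  B2 = {0, 1, 5}  B3 = {0, 2, 5}  B4 = {2, 3, 5}
Tree: B1–B2, B2–B3, B3–B4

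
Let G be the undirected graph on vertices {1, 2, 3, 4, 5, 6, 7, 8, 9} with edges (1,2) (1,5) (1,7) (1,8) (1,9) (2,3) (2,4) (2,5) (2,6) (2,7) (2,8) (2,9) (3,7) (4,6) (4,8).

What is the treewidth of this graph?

2

A width-2 tree decomposition is:
Bags: B1 = {1, 2, 7}  B2 = {1, 2, 5}  B3 = {1, 2, 8}  B4 = {2, 4, 8}  B5 = {2, 4, 6}  B6 = {1, 2, 9}  B7 = {2, 3, 7}
Tree: B1–B2, B2–B3, B3–B4, B4–B5, B2–B6, B1–B7
Every bag has size at most 3, so the width is 3 − 1 = 2 and tw(G) ≤ 2. For the lower bound, the 3 vertices {1, 2, 8} are pairwise adjacent, and any tree decomposition puts a clique entirely inside one bag — forcing width ≥ 2. Combining the bounds, tw(G) = 2.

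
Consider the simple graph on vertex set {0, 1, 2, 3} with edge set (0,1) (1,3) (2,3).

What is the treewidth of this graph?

A width-1 tree decomposition is:
Bags: B1 = {0, 1}  B2 = {1, 3}  B3 = {2, 3}
Tree: B1–B2, B2–B3
Every bag has size at most 2, so the width is 2 − 1 = 1 and tw(G) ≤ 1. Any graph with an edge has treewidth ≥ 1, and G has the edge 0–1. Hence tw(G) = 1 exactly.

1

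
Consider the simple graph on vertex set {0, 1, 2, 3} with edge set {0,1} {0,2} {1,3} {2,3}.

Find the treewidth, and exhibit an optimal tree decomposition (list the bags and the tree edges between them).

Treewidth 2.
Bags: B1 = {0, 1, 3}  B2 = {0, 2, 3}
Tree: B1–B2

The largest bag has 3 vertices, giving width 2; this decomposition certifies tw(G) ≤ 2. Since 0–1–3–2–0 is a cycle in G, G is not acyclic. Forests are exactly the graphs of treewidth ≤ 1, so tw(G) ≥ 2. Hence tw(G) = 2 exactly.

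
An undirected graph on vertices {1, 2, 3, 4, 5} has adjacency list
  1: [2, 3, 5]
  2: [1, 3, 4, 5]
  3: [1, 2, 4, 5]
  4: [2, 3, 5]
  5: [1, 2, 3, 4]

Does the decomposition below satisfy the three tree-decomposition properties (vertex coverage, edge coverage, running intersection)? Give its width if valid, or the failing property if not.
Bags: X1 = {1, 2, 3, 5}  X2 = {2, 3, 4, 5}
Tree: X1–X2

Yes; width 3.

Vertex coverage: the bags together contain {1, 2, 3, 4, 5}, the full vertex set. Edge coverage: each edge of G has both endpoints in at least one bag. Running intersection: for every vertex, the bags containing it form a connected subtree. All three properties hold, so this is a valid tree decomposition of width max|bag| − 1 = 3, and hence tw(G) ≤ 3.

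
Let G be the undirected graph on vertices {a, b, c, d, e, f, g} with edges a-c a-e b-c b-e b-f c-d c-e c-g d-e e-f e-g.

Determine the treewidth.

A width-2 tree decomposition is:
Bags: B1 = {c, e, g}  B2 = {c, d, e}  B3 = {b, c, e}  B4 = {a, c, e}  B5 = {b, e, f}
Tree: B1–B2, B1–B3, B3–B4, B3–B5
Every bag has size at most 3, so the width is 3 − 1 = 2 and tw(G) ≤ 2. Conversely, {c, d, e} is a clique of size 3, and the vertices of any clique must share a bag in every tree decomposition; so some bag has ≥ 3 vertices and tw(G) ≥ 2. Combining the bounds, tw(G) = 2.

2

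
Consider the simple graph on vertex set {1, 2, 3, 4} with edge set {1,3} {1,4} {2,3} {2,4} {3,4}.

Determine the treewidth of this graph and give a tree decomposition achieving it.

Each bag holds 3 vertices, so the decomposition has width 2, which upper-bounds the treewidth. Conversely, {1, 3, 4} is a clique of size 3, and the vertices of any clique must share a bag in every tree decomposition; so some bag has ≥ 3 vertices and tw(G) ≥ 2. Combining the bounds, tw(G) = 2.

Treewidth 2.
Bags: B1 = {2, 3, 4}  B2 = {1, 3, 4}
Tree: B1–B2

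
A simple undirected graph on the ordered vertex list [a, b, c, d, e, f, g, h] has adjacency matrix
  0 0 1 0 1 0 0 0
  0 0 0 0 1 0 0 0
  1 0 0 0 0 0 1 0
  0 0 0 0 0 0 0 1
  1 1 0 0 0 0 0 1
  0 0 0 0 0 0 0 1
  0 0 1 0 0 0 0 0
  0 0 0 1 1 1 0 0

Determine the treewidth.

A width-1 tree decomposition is:
Bags: B1 = {e, h}  B2 = {a, e}  B3 = {b, e}  B4 = {f, h}  B5 = {a, c}  B6 = {c, g}  B7 = {d, h}
Tree: B1–B2, B2–B3, B1–B4, B2–B5, B5–B6, B4–B7
The largest bag has 2 vertices, giving width 1; this decomposition certifies tw(G) ≤ 1. Since G has at least one edge (e.g. h–e), it is not an edgeless graph, so tw(G) ≥ 1. The upper and lower bounds meet at 1, so that is the treewidth.

1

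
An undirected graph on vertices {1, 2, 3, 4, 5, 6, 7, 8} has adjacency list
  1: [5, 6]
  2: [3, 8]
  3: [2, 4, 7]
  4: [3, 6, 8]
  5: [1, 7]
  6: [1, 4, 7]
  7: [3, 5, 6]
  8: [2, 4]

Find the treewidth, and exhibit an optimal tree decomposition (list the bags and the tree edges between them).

Treewidth 2.
One optimal decomposition is:
Bags: B1 = {1, 5, 7}  B2 = {1, 6, 7}  B3 = {3, 6, 7}  B4 = {3, 4, 6}  B5 = {2, 3, 4}  B6 = {2, 4, 8}
Tree: B1–B2, B2–B3, B3–B4, B4–B5, B5–B6

The largest bag has 3 vertices, giving width 2; this decomposition certifies tw(G) ≤ 2. Since 5–1–6–7–5 is a cycle in G, G is not acyclic. Forests are exactly the graphs of treewidth ≤ 1, so tw(G) ≥ 2. Combining the bounds, tw(G) = 2.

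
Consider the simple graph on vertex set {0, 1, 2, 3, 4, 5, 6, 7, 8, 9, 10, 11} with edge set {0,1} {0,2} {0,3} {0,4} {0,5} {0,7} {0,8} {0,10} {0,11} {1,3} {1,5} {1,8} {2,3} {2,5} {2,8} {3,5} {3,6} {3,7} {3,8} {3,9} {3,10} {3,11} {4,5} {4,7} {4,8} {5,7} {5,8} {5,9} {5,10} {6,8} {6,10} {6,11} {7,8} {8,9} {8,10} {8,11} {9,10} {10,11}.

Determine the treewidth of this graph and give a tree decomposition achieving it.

Each bag holds 5 vertices, so the decomposition has width 4, which upper-bounds the treewidth. For the lower bound, the 5 vertices {0, 3, 8, 10, 11} are pairwise adjacent, and any tree decomposition puts a clique entirely inside one bag — forcing width ≥ 4. The upper and lower bounds meet at 4, so that is the treewidth.

Treewidth 4.
One such decomposition:
Bags: B1 = {0, 3, 8, 10, 11}  B2 = {0, 3, 5, 8, 10}  B3 = {3, 6, 8, 10, 11}  B4 = {0, 2, 3, 5, 8}  B5 = {0, 1, 3, 5, 8}  B6 = {3, 5, 8, 9, 10}  B7 = {0, 3, 5, 7, 8}  B8 = {0, 4, 5, 7, 8}
Tree: B1–B2, B1–B3, B2–B4, B2–B5, B2–B6, B4–B7, B7–B8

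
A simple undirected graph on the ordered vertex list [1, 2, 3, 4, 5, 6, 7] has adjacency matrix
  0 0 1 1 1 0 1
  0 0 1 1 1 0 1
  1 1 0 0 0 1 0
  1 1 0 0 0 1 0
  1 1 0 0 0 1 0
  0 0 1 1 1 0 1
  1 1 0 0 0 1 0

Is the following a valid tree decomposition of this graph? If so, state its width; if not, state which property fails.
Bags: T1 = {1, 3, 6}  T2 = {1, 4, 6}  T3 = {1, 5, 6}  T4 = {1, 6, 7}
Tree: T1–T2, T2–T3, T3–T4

A tree decomposition must satisfy three properties: every vertex lies in some bag; for every edge, both endpoints lie together in some bag; and for every vertex, the bags containing it form a connected subtree. Here vertex 2 appears in no bag, so the decomposition is invalid.

No — vertex 2 appears in no bag.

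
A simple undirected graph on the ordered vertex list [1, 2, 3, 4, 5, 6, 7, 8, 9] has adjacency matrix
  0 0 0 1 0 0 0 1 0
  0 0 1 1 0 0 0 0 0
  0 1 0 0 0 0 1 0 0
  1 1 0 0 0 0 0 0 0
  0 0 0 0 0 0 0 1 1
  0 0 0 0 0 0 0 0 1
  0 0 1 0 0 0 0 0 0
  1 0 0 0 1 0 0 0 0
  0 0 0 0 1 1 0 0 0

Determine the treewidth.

A width-1 tree decomposition is:
Bags: B1 = {6, 9}  B2 = {5, 9}  B3 = {5, 8}  B4 = {1, 8}  B5 = {1, 4}  B6 = {2, 4}  B7 = {2, 3}  B8 = {3, 7}
Tree: B1–B2, B2–B3, B3–B4, B4–B5, B5–B6, B6–B7, B7–B8
Every bag has size at most 2, so the width is 2 − 1 = 1 and tw(G) ≤ 1. G has an edge, so its treewidth is at least 1. Therefore the treewidth is 1.

1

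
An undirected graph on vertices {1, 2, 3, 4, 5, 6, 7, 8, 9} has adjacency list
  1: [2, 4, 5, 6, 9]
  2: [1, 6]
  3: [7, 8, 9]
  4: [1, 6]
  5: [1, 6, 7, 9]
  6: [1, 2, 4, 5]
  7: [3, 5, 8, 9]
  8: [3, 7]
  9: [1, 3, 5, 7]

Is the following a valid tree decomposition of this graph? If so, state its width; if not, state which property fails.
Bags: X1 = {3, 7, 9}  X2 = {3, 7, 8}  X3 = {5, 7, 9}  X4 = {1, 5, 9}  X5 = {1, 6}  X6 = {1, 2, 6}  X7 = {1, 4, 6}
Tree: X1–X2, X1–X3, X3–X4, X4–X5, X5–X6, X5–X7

A tree decomposition must satisfy three properties: every vertex lies in some bag; for every edge, both endpoints lie together in some bag; and for every vertex, the bags containing it form a connected subtree. Here edge (5,6) lies in no bag, so the decomposition is invalid.

No — edge (5,6) lies in no bag.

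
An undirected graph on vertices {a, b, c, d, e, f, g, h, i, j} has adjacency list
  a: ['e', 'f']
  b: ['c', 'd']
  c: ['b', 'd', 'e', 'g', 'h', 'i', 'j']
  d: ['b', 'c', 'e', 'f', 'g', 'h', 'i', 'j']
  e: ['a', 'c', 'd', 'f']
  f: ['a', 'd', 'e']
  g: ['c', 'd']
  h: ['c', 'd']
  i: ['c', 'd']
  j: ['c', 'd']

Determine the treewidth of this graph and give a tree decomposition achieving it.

The largest bag has 3 vertices, giving width 2; this decomposition certifies tw(G) ≤ 2. For the lower bound, the 3 vertices {c, d, g} are pairwise adjacent, and any tree decomposition puts a clique entirely inside one bag — forcing width ≥ 2. Therefore the treewidth is 2.

Treewidth 2.
One optimal decomposition is:
Bags: B1 = {c, d, e}  B2 = {c, d, j}  B3 = {c, d, g}  B4 = {b, c, d}  B5 = {d, e, f}  B6 = {c, d, i}  B7 = {c, d, h}  B8 = {a, e, f}
Tree: B1–B2, B2–B3, B2–B4, B1–B5, B3–B6, B3–B7, B5–B8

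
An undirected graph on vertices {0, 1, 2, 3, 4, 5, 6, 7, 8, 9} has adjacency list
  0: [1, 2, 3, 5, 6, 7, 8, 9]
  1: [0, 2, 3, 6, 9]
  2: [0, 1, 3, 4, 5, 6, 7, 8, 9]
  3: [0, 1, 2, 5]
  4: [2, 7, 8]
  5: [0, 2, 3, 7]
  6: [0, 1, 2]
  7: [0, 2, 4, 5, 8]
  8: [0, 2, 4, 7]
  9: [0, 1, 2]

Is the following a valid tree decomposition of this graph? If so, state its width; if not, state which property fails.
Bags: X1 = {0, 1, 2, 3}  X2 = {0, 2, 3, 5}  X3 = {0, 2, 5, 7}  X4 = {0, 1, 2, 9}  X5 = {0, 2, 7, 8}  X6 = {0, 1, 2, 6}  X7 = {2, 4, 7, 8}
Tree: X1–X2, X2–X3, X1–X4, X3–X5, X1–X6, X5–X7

Every vertex of G appears in some bag (union = {0, 1, 2, 3, 4, 5, 6, 7, 8, 9}); every edge is covered by a bag; and for each vertex v the set of bags containing v is connected in the bag tree. The decomposition is therefore valid. The largest bag has 4 vertices, so the width is 3.

Yes; width 3.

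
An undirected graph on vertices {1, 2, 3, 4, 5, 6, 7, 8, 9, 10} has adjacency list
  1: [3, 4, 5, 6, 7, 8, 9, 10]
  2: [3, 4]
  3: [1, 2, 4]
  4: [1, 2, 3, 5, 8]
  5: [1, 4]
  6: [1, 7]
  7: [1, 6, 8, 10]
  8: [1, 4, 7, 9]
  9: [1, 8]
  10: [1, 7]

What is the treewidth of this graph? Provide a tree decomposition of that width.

Treewidth 2.
One optimal decomposition is:
Bags: B1 = {1, 8, 9}  B2 = {1, 4, 8}  B3 = {1, 4, 5}  B4 = {1, 3, 4}  B5 = {1, 7, 8}  B6 = {1, 7, 10}  B7 = {1, 6, 7}  B8 = {2, 3, 4}
Tree: B1–B2, B2–B3, B2–B4, B2–B5, B5–B6, B6–B7, B4–B8

Each bag holds 3 vertices, so the decomposition has width 2, which upper-bounds the treewidth. On the other hand G contains the 3-clique {1, 4, 8}. A clique must lie in a single bag of any decomposition, so no decomposition can have width below 2. Therefore the treewidth is 2.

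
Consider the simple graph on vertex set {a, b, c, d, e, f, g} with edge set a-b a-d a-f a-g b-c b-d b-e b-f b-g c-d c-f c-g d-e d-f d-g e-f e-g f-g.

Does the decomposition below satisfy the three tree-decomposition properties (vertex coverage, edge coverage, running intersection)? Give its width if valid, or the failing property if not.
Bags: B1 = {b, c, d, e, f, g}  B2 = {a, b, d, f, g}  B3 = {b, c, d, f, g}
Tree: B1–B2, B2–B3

No — bags containing vertex c are not connected in the tree.

A tree decomposition must satisfy three properties: every vertex lies in some bag; for every edge, both endpoints lie together in some bag; and for every vertex, the bags containing it form a connected subtree. Here bags containing vertex c are not connected in the tree, so the decomposition is invalid.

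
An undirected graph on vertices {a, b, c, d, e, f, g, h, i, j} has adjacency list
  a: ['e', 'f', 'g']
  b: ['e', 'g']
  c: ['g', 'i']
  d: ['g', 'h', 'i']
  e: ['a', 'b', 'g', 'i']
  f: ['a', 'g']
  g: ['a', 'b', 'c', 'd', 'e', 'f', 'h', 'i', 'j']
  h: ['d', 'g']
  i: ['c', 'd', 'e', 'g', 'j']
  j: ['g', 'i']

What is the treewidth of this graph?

2

A width-2 tree decomposition is:
Bags: B1 = {e, g, i}  B2 = {a, e, g}  B3 = {c, g, i}  B4 = {b, e, g}  B5 = {d, g, i}  B6 = {d, g, h}  B7 = {a, f, g}  B8 = {g, i, j}
Tree: B1–B2, B1–B3, B1–B4, B3–B5, B5–B6, B2–B7, B5–B8
The largest bag has 3 vertices, giving width 2; this decomposition certifies tw(G) ≤ 2. On the other hand G contains the 3-clique {a, f, g}. A clique must lie in a single bag of any decomposition, so no decomposition can have width below 2. Combining the bounds, tw(G) = 2.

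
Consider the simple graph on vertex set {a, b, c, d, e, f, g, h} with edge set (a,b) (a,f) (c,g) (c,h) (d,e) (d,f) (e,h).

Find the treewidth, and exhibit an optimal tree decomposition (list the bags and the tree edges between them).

Every bag has size at most 2, so the width is 2 − 1 = 1 and tw(G) ≤ 1. Since G has at least one edge (e.g. b–a), it is not an edgeless graph, so tw(G) ≥ 1. Combining the bounds, tw(G) = 1.

Treewidth 1.
One optimal decomposition is:
Bags: B1 = {a, b}  B2 = {a, f}  B3 = {d, f}  B4 = {d, e}  B5 = {e, h}  B6 = {c, h}  B7 = {c, g}
Tree: B1–B2, B2–B3, B3–B4, B4–B5, B5–B6, B6–B7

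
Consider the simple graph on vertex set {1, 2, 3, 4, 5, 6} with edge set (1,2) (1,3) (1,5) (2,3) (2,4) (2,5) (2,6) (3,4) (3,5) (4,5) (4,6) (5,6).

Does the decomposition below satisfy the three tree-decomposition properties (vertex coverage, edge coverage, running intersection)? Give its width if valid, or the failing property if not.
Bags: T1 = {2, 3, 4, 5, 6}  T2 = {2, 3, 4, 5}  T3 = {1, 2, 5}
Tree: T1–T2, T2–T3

No — edge (3,1) lies in no bag.

A tree decomposition must satisfy three properties: every vertex lies in some bag; for every edge, both endpoints lie together in some bag; and for every vertex, the bags containing it form a connected subtree. Here edge (3,1) lies in no bag, so the decomposition is invalid.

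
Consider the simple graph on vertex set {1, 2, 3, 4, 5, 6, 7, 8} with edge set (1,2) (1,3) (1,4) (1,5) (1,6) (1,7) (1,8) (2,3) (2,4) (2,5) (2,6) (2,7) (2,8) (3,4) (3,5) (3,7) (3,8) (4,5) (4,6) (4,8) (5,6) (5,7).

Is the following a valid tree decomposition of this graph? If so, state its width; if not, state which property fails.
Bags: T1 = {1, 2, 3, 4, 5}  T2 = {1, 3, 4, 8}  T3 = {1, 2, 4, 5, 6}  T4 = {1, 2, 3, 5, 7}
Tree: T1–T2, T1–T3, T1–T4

No — edge (2,8) lies in no bag.

A tree decomposition must satisfy three properties: every vertex lies in some bag; for every edge, both endpoints lie together in some bag; and for every vertex, the bags containing it form a connected subtree. Here edge (2,8) lies in no bag, so the decomposition is invalid.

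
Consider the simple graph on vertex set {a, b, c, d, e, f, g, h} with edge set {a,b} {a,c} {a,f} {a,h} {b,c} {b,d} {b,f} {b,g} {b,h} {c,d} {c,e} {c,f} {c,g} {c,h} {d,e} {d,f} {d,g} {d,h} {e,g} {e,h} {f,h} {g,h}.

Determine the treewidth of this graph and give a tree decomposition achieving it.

Treewidth 4.
Bags: B1 = {a, b, c, f, h}  B2 = {b, c, d, f, h}  B3 = {b, c, d, g, h}  B4 = {c, d, e, g, h}
Tree: B1–B2, B2–B3, B3–B4

Each bag holds 5 vertices, so the decomposition has width 4, which upper-bounds the treewidth. Conversely, {c, d, e, g, h} is a clique of size 5, and the vertices of any clique must share a bag in every tree decomposition; so some bag has ≥ 5 vertices and tw(G) ≥ 4. Combining the bounds, tw(G) = 4.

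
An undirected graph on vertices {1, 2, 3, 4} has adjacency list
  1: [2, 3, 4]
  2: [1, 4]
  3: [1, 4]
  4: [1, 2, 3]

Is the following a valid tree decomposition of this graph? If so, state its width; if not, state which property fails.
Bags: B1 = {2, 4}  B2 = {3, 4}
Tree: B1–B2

A tree decomposition must satisfy three properties: every vertex lies in some bag; for every edge, both endpoints lie together in some bag; and for every vertex, the bags containing it form a connected subtree. Here vertex 1 appears in no bag, so the decomposition is invalid.

No — vertex 1 appears in no bag.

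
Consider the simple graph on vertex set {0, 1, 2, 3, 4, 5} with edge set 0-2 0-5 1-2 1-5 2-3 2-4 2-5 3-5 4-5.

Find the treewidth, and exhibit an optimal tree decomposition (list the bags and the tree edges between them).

Treewidth 2.
One optimal decomposition is:
Bags: B1 = {2, 3, 5}  B2 = {2, 4, 5}  B3 = {1, 2, 5}  B4 = {0, 2, 5}
Tree: B1–B2, B2–B3, B1–B4

Each bag holds 3 vertices, so the decomposition has width 2, which upper-bounds the treewidth. For the lower bound, the 3 vertices {0, 2, 5} are pairwise adjacent, and any tree decomposition puts a clique entirely inside one bag — forcing width ≥ 2. Therefore the treewidth is 2.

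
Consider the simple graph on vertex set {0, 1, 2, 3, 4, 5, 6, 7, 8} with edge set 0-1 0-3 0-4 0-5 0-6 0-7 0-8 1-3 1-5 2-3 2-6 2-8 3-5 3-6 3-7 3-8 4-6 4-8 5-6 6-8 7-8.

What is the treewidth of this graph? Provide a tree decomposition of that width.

Treewidth 3.
Bags: B1 = {0, 4, 6, 8}  B2 = {0, 3, 6, 8}  B3 = {2, 3, 6, 8}  B4 = {0, 3, 5, 6}  B5 = {0, 1, 3, 5}  B6 = {0, 3, 7, 8}
Tree: B1–B2, B2–B3, B2–B4, B4–B5, B2–B6

The largest bag has 4 vertices, giving width 3; this decomposition certifies tw(G) ≤ 3. For the lower bound, the 4 vertices {0, 3, 6, 8} are pairwise adjacent, and any tree decomposition puts a clique entirely inside one bag — forcing width ≥ 3. Therefore the treewidth is 3.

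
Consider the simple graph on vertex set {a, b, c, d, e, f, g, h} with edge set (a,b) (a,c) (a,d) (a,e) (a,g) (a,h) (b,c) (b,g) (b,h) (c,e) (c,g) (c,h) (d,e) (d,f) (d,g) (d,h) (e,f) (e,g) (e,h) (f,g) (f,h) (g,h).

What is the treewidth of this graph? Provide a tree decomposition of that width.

The largest bag has 5 vertices, giving width 4; this decomposition certifies tw(G) ≤ 4. On the other hand G contains the 5-clique {a, d, e, g, h}. A clique must lie in a single bag of any decomposition, so no decomposition can have width below 4. Combining the bounds, tw(G) = 4.

Treewidth 4.
One such decomposition:
Bags: B1 = {a, c, e, g, h}  B2 = {a, d, e, g, h}  B3 = {d, e, f, g, h}  B4 = {a, b, c, g, h}
Tree: B1–B2, B2–B3, B1–B4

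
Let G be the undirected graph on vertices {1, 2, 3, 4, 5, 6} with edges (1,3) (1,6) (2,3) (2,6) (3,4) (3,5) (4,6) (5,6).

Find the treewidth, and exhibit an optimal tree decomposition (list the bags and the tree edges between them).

Treewidth 2.
One optimal decomposition is:
Bags: B1 = {2, 3, 6}  B2 = {1, 3, 6}  B3 = {3, 5, 6}  B4 = {3, 4, 6}
Tree: B1–B2, B2–B3, B3–B4

The largest bag has 3 vertices, giving width 2; this decomposition certifies tw(G) ≤ 2. The edges 2–6–1–3–2 form a cycle, so G is not a tree and its treewidth is at least 2. Hence tw(G) = 2 exactly.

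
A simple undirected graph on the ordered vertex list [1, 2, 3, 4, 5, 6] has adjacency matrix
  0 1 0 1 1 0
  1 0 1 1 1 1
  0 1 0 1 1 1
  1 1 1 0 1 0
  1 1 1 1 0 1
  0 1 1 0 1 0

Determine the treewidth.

3

A width-3 tree decomposition is:
Bags: B1 = {2, 3, 4, 5}  B2 = {1, 2, 4, 5}  B3 = {2, 3, 5, 6}
Tree: B1–B2, B1–B3
Each bag holds 4 vertices, so the decomposition has width 3, which upper-bounds the treewidth. Conversely, {1, 2, 4, 5} is a clique of size 4, and the vertices of any clique must share a bag in every tree decomposition; so some bag has ≥ 4 vertices and tw(G) ≥ 3. Hence tw(G) = 3 exactly.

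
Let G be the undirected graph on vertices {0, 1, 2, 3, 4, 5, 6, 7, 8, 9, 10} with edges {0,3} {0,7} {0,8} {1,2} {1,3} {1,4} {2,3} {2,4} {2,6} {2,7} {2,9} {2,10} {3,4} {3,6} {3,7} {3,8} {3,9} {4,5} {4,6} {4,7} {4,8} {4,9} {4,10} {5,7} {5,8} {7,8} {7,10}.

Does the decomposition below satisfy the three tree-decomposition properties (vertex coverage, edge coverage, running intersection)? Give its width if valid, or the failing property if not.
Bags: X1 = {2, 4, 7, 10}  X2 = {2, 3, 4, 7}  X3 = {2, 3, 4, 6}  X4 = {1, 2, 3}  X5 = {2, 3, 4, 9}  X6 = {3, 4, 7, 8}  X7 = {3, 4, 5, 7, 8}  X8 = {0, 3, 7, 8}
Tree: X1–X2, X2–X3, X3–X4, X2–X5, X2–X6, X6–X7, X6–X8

A tree decomposition must satisfy three properties: every vertex lies in some bag; for every edge, both endpoints lie together in some bag; and for every vertex, the bags containing it form a connected subtree. Here edge (4,1) lies in no bag, so the decomposition is invalid.

No — edge (4,1) lies in no bag.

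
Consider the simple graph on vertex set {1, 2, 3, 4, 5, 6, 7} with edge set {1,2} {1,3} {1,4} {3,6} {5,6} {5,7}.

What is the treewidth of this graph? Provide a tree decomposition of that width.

Every bag has size at most 2, so the width is 2 − 1 = 1 and tw(G) ≤ 1. Any graph with an edge has treewidth ≥ 1, and G has the edge 3–1. Combining the bounds, tw(G) = 1.

Treewidth 1.
One optimal decomposition is:
Bags: B1 = {1, 3}  B2 = {3, 6}  B3 = {1, 2}  B4 = {1, 4}  B5 = {5, 6}  B6 = {5, 7}
Tree: B1–B2, B1–B3, B3–B4, B2–B5, B5–B6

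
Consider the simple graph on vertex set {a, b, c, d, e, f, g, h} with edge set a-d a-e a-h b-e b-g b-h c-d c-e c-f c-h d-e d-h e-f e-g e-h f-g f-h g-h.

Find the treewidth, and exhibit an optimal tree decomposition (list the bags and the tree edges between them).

Every bag has size at most 4, so the width is 4 − 1 = 3 and tw(G) ≤ 3. For the lower bound, the 4 vertices {c, d, e, h} are pairwise adjacent, and any tree decomposition puts a clique entirely inside one bag — forcing width ≥ 3. Therefore the treewidth is 3.

Treewidth 3.
One optimal decomposition is:
Bags: B1 = {c, e, f, h}  B2 = {e, f, g, h}  B3 = {c, d, e, h}  B4 = {a, d, e, h}  B5 = {b, e, g, h}
Tree: B1–B2, B1–B3, B3–B4, B2–B5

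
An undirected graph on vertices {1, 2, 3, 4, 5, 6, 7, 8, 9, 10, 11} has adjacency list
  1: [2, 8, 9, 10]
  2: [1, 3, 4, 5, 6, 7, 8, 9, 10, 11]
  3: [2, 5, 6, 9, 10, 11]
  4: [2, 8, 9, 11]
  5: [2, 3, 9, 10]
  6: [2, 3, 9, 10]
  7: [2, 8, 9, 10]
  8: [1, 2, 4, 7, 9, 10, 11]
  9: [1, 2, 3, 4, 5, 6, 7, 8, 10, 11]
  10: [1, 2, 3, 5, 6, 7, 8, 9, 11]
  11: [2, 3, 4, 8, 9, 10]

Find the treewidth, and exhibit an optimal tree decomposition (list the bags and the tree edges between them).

Treewidth 4.
Bags: B1 = {2, 7, 8, 9, 10}  B2 = {2, 8, 9, 10, 11}  B3 = {2, 3, 9, 10, 11}  B4 = {2, 3, 5, 9, 10}  B5 = {1, 2, 8, 9, 10}  B6 = {2, 3, 6, 9, 10}  B7 = {2, 4, 8, 9, 11}
Tree: B1–B2, B2–B3, B3–B4, B1–B5, B3–B6, B2–B7

The largest bag has 5 vertices, giving width 4; this decomposition certifies tw(G) ≤ 4. On the other hand G contains the 5-clique {1, 2, 8, 9, 10}. A clique must lie in a single bag of any decomposition, so no decomposition can have width below 4. Therefore the treewidth is 4.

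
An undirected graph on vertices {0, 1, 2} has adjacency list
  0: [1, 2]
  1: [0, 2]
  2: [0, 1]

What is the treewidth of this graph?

A width-2 tree decomposition is:
Bags: B1 = {0, 1, 2}
Tree: (single bag)
A single bag containing all 3 vertices is trivially a valid decomposition of width 2. Conversely, {0, 1, 2} is a clique of size 3, and the vertices of any clique must share a bag in every tree decomposition; so some bag has ≥ 3 vertices and tw(G) ≥ 2. Hence tw(G) = 2 exactly.

2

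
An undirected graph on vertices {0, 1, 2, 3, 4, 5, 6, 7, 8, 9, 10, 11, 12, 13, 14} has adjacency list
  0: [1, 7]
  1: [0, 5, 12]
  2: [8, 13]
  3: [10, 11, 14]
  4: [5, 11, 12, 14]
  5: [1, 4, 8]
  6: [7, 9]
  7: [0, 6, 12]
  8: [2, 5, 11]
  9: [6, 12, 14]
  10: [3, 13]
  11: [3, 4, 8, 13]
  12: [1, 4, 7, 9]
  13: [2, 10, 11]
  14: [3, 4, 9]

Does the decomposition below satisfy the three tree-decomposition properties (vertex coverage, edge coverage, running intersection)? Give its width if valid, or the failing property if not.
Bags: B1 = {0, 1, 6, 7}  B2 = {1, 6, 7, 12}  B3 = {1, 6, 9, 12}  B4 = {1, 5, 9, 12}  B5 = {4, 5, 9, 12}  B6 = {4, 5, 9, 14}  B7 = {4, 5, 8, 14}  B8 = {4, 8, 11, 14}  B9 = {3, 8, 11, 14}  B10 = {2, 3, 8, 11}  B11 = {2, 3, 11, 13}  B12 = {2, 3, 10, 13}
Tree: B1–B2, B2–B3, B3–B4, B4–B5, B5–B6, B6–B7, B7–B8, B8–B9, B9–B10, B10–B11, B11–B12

Yes; width 3.

Vertex coverage: the bags together contain {0, 1, 2, 3, 4, 5, 6, 7, 8, 9, 10, 11, 12, 13, 14}, the full vertex set. Edge coverage: each edge of G has both endpoints in at least one bag. Running intersection: for every vertex, the bags containing it form a connected subtree. All three properties hold, so this is a valid tree decomposition of width max|bag| − 1 = 3, and hence tw(G) ≤ 3.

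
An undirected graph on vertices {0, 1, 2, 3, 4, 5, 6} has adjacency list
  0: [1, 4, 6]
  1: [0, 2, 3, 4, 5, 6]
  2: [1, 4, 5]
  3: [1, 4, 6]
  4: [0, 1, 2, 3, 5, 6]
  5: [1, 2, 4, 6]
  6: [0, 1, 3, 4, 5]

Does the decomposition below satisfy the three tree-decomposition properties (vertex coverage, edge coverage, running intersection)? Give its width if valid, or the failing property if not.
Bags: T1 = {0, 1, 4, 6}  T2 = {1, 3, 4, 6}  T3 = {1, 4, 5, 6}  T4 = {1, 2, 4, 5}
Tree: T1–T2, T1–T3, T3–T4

Yes; width 3.

Every vertex of G appears in some bag (union = {0, 1, 2, 3, 4, 5, 6}); every edge is covered by a bag; and for each vertex v the set of bags containing v is connected in the bag tree. The decomposition is therefore valid. The largest bag has 4 vertices, so the width is 3.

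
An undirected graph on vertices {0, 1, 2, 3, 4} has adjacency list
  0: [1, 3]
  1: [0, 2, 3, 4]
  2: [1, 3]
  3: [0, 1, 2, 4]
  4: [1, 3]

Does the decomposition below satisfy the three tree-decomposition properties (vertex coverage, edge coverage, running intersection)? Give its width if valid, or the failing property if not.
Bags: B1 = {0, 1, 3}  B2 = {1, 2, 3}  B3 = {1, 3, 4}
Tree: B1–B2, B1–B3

Checking the three conditions: (i) the bags cover all of {0, 1, 2, 3, 4}; (ii) for each edge, some bag contains both endpoints; (iii) the bags containing any fixed vertex form a subtree. All hold, so the decomposition is valid with width 3 − 1 = 2.

Yes; width 2.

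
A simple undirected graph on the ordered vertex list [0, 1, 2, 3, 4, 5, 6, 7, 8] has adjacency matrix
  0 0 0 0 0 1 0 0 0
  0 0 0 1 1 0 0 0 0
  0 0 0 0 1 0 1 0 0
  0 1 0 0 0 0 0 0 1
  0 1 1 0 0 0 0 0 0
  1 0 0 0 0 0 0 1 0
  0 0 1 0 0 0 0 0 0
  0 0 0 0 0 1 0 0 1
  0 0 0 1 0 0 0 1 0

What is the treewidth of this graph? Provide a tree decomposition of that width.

The largest bag has 2 vertices, giving width 1; this decomposition certifies tw(G) ≤ 1. G has an edge, so its treewidth is at least 1. Combining the bounds, tw(G) = 1.

Treewidth 1.
Bags: B1 = {0, 5}  B2 = {5, 7}  B3 = {7, 8}  B4 = {3, 8}  B5 = {1, 3}  B6 = {1, 4}  B7 = {2, 4}  B8 = {2, 6}
Tree: B1–B2, B2–B3, B3–B4, B4–B5, B5–B6, B6–B7, B7–B8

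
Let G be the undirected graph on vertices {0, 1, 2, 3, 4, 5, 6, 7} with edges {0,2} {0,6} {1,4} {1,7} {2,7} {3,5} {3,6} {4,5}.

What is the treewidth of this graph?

A width-2 tree decomposition is:
Bags: B1 = {3, 5, 6}  B2 = {4, 5, 6}  B3 = {1, 4, 6}  B4 = {1, 6, 7}  B5 = {2, 6, 7}  B6 = {0, 2, 6}
Tree: B1–B2, B2–B3, B3–B4, B4–B5, B5–B6
Every bag has size at most 3, so the width is 3 − 1 = 2 and tw(G) ≤ 2. Since 6–3–5–4–1–7–2–0–6 is a cycle in G, G is not acyclic. Forests are exactly the graphs of treewidth ≤ 1, so tw(G) ≥ 2. Combining the bounds, tw(G) = 2.

2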